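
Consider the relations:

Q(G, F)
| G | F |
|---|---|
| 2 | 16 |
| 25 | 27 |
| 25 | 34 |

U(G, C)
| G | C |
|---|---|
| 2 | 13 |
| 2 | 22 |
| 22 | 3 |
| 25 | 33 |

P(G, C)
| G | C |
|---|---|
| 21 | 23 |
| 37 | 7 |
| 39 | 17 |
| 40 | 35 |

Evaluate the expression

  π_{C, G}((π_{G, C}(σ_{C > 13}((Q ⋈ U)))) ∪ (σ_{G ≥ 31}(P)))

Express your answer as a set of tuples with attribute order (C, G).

{(17, 39), (22, 2), (33, 25), (35, 40), (7, 37)}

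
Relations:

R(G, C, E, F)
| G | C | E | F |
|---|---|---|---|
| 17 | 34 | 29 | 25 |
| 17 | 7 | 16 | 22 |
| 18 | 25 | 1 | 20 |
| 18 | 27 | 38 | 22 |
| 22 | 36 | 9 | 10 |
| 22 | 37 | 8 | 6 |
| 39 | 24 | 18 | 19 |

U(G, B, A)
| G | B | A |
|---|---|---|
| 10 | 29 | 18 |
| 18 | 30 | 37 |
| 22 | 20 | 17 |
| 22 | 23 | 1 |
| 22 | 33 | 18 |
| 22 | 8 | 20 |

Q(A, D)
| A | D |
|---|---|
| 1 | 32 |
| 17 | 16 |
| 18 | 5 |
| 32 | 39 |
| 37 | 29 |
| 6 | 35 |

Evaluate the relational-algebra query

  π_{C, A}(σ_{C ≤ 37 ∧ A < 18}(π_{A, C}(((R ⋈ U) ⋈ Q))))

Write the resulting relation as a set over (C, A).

Joining R and U on G yields {(18, 25, 1, 20, 30, 37), (18, 27, 38, 22, 30, 37), (22, 36, 9, 10, 20, 17), (22, 36, 9, 10, 23, 1), (22, 36, 9, 10, 33, 18), (22, 36, 9, 10, 8, 20), (22, 37, 8, 6, 20, 17), (22, 37, 8, 6, 23, 1), (22, 37, 8, 6, 33, 18), (22, 37, 8, 6, 8, 20)}.
Joining (R ⋈ U) and Q on A yields {(18, 25, 1, 20, 30, 37, 29), (18, 27, 38, 22, 30, 37, 29), (22, 36, 9, 10, 20, 17, 16), (22, 36, 9, 10, 23, 1, 32), (22, 36, 9, 10, 33, 18, 5), (22, 37, 8, 6, 20, 17, 16), (22, 37, 8, 6, 23, 1, 32), (22, 37, 8, 6, 33, 18, 5)}.
Keep only column(s) A, C: {(1, 36), (1, 37), (17, 36), (17, 37), (18, 36), (18, 37), (37, 25), (37, 27)}
Filtering on C ≤ 37 ∧ A < 18 leaves {(1, 36), (1, 37), (17, 36), (17, 37)}.
Keep only column(s) C, A: {(36, 1), (36, 17), (37, 1), (37, 17)}

{(36, 1), (36, 17), (37, 1), (37, 17)}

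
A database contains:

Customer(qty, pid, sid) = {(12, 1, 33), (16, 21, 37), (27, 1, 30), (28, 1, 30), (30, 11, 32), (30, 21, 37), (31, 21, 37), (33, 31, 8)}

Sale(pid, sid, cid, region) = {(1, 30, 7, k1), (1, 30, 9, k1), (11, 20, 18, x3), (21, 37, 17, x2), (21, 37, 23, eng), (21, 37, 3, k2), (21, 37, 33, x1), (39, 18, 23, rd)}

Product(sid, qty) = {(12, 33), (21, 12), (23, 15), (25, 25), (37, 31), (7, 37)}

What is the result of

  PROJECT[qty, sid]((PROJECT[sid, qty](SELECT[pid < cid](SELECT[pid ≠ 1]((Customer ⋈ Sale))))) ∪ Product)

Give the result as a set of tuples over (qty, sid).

Customer ⋈ Sale (natural join on pid, sid): {(16, 21, 37, 17, x2), (16, 21, 37, 23, eng), (16, 21, 37, 3, k2), (16, 21, 37, 33, x1), (27, 1, 30, 7, k1), (27, 1, 30, 9, k1), (28, 1, 30, 7, k1), (28, 1, 30, 9, k1), (30, 21, 37, 17, x2), (30, 21, 37, 23, eng), (30, 21, 37, 3, k2), (30, 21, 37, 33, x1), (31, 21, 37, 17, x2), (31, 21, 37, 23, eng), (31, 21, 37, 3, k2), (31, 21, 37, 33, x1)}
σ[pid ≠ 1]: keep tuples satisfying pid ≠ 1 → {(16, 21, 37, 17, x2), (16, 21, 37, 23, eng), (16, 21, 37, 3, k2), (16, 21, 37, 33, x1), (30, 21, 37, 17, x2), (30, 21, 37, 23, eng), (30, 21, 37, 3, k2), (30, 21, 37, 33, x1), (31, 21, 37, 17, x2), (31, 21, 37, 23, eng), (31, 21, 37, 3, k2), (31, 21, 37, 33, x1)}
σ[pid < cid]: keep tuples satisfying pid < cid → {(16, 21, 37, 23, eng), (16, 21, 37, 33, x1), (30, 21, 37, 23, eng), (30, 21, 37, 33, x1), (31, 21, 37, 23, eng), (31, 21, 37, 33, x1)}
Projecting to sid, qty (3 duplicate(s) eliminated): {(37, 16), (37, 30), (37, 31)}
Taking the union: {(12, 33), (21, 12), (23, 15), (25, 25), (37, 16), (37, 30), (37, 31), (7, 37)}
Projecting to qty, sid: {(12, 21), (15, 23), (16, 37), (25, 25), (30, 37), (31, 37), (33, 12), (37, 7)}

{(12, 21), (15, 23), (16, 37), (25, 25), (30, 37), (31, 37), (33, 12), (37, 7)}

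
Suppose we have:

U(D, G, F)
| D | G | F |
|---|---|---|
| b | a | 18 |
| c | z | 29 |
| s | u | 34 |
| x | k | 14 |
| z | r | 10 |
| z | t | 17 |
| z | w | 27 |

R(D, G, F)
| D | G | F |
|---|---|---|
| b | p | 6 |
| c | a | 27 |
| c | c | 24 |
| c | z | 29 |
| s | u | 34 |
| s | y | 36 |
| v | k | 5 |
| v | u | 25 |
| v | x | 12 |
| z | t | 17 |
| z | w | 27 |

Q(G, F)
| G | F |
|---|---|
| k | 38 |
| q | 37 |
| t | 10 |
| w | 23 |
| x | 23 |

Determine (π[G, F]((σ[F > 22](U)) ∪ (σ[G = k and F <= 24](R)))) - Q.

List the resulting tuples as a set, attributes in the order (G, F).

{(k, 5), (u, 34), (w, 27), (z, 29)}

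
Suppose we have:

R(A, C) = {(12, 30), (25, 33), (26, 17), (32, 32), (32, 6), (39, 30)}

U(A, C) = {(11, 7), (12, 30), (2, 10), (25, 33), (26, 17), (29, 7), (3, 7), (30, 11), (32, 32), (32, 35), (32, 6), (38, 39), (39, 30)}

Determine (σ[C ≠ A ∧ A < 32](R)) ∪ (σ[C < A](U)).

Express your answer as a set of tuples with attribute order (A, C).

{(11, 7), (12, 30), (25, 33), (26, 17), (29, 7), (30, 11), (32, 6), (39, 30)}

σ[C ≠ A ∧ A < 32]: keep tuples satisfying C ≠ A ∧ A < 32 → {(12, 30), (25, 33), (26, 17)}
σ[C < A]: keep tuples satisfying C < A → {(11, 7), (26, 17), (29, 7), (30, 11), (32, 6), (39, 30)}
Union: {(12, 30), (25, 33), (26, 17)} with {(11, 7), (26, 17), (29, 7), (30, 11), (32, 6), (39, 30)} → {(11, 7), (12, 30), (25, 33), (26, 17), (29, 7), (30, 11), (32, 6), (39, 30)}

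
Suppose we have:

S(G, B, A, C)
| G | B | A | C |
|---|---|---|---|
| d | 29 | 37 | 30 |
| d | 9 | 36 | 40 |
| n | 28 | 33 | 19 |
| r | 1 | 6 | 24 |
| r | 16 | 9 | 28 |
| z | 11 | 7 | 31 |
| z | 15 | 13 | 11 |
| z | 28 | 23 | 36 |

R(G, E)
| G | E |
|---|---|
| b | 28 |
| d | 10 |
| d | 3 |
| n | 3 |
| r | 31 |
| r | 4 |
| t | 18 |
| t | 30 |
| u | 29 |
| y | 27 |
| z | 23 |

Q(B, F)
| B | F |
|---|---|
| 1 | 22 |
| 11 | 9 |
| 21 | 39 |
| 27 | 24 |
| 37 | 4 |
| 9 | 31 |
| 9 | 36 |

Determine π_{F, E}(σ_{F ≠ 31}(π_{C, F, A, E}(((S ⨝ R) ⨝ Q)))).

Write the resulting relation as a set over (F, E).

S ⋈ R (natural join on G): {(d, 29, 37, 30, 10), (d, 29, 37, 30, 3), (d, 9, 36, 40, 10), (d, 9, 36, 40, 3), (n, 28, 33, 19, 3), (r, 1, 6, 24, 31), (r, 1, 6, 24, 4), (r, 16, 9, 28, 31), (r, 16, 9, 28, 4), (z, 11, 7, 31, 23), (z, 15, 13, 11, 23), (z, 28, 23, 36, 23)}
(S ⨝ R) ⋈ Q (natural join on B): {(d, 9, 36, 40, 10, 31), (d, 9, 36, 40, 10, 36), (d, 9, 36, 40, 3, 31), (d, 9, 36, 40, 3, 36), (r, 1, 6, 24, 31, 22), (r, 1, 6, 24, 4, 22), (z, 11, 7, 31, 23, 9)}
π_{C, F, A, E} gives {(24, 22, 6, 31), (24, 22, 6, 4), (31, 9, 7, 23), (40, 31, 36, 10), (40, 31, 36, 3), (40, 36, 36, 10), (40, 36, 36, 3)}.
Filtering on F ≠ 31 leaves {(24, 22, 6, 31), (24, 22, 6, 4), (31, 9, 7, 23), (40, 36, 36, 10), (40, 36, 36, 3)}.
π_{F, E} gives {(22, 31), (22, 4), (36, 10), (36, 3), (9, 23)}.

{(22, 31), (22, 4), (36, 10), (36, 3), (9, 23)}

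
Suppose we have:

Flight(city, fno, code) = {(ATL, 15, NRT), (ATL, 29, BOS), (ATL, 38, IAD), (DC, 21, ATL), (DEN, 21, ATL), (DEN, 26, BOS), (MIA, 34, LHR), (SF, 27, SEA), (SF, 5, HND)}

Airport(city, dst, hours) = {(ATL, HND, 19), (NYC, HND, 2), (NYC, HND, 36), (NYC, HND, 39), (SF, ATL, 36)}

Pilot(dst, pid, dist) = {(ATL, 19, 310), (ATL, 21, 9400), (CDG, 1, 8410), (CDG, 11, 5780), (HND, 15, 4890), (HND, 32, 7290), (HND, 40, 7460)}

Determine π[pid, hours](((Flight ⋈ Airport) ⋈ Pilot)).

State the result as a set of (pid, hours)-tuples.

Joining Flight and Airport on city yields {(ATL, 15, NRT, HND, 19), (ATL, 29, BOS, HND, 19), (ATL, 38, IAD, HND, 19), (SF, 27, SEA, ATL, 36), (SF, 5, HND, ATL, 36)}.
Joining (Flight ⋈ Airport) and Pilot on dst yields {(ATL, 15, NRT, HND, 19, 15, 4890), (ATL, 15, NRT, HND, 19, 32, 7290), (ATL, 15, NRT, HND, 19, 40, 7460), (ATL, 29, BOS, HND, 19, 15, 4890), (ATL, 29, BOS, HND, 19, 32, 7290), (ATL, 29, BOS, HND, 19, 40, 7460), (ATL, 38, IAD, HND, 19, 15, 4890), (ATL, 38, IAD, HND, 19, 32, 7290), (ATL, 38, IAD, HND, 19, 40, 7460), (SF, 27, SEA, ATL, 36, 19, 310), (SF, 27, SEA, ATL, 36, 21, 9400), (SF, 5, HND, ATL, 36, 19, 310), (SF, 5, HND, ATL, 36, 21, 9400)}.
π[pid, hours]: project onto (pid, hours) (8 duplicate(s) eliminated) → {(15, 19), (19, 36), (21, 36), (32, 19), (40, 19)}

{(15, 19), (19, 36), (21, 36), (32, 19), (40, 19)}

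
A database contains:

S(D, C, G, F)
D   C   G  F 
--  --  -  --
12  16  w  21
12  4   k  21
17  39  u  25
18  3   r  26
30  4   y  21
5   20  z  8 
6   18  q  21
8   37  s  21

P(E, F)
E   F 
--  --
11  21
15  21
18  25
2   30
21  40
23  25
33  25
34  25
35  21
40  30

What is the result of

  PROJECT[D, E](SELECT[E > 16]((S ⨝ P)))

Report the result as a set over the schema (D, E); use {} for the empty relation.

Natural join on F: {(12, 16, w, 21, 11), (12, 16, w, 21, 15), (12, 16, w, 21, 35), (12, 4, k, 21, 11), (12, 4, k, 21, 15), (12, 4, k, 21, 35), (17, 39, u, 25, 18), (17, 39, u, 25, 23), (17, 39, u, 25, 33), (17, 39, u, 25, 34), (30, 4, y, 21, 11), (30, 4, y, 21, 15), (30, 4, y, 21, 35), (6, 18, q, 21, 11), (6, 18, q, 21, 15), (6, 18, q, 21, 35), (8, 37, s, 21, 11), (8, 37, s, 21, 15), (8, 37, s, 21, 35)}
Filtering on E > 16 leaves {(12, 16, w, 21, 35), (12, 4, k, 21, 35), (17, 39, u, 25, 18), (17, 39, u, 25, 23), (17, 39, u, 25, 33), (17, 39, u, 25, 34), (30, 4, y, 21, 35), (6, 18, q, 21, 35), (8, 37, s, 21, 35)}.
Keep only column(s) D, E (1 duplicate(s) eliminated): {(12, 35), (17, 18), (17, 23), (17, 33), (17, 34), (30, 35), (6, 35), (8, 35)}

{(12, 35), (17, 18), (17, 23), (17, 33), (17, 34), (30, 35), (6, 35), (8, 35)}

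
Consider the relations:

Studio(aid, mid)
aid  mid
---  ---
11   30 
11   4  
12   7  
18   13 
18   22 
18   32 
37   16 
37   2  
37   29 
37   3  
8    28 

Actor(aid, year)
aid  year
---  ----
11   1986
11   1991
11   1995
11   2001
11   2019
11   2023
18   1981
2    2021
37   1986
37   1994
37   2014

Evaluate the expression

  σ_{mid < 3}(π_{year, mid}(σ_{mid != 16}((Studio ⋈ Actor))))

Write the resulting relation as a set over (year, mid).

{(1986, 2), (1994, 2), (2014, 2)}

Natural join on aid: {(11, 30, 1986), (11, 30, 1991), (11, 30, 1995), (11, 30, 2001), (11, 30, 2019), (11, 30, 2023), (11, 4, 1986), (11, 4, 1991), (11, 4, 1995), (11, 4, 2001), (11, 4, 2019), (11, 4, 2023), (18, 13, 1981), (18, 22, 1981), (18, 32, 1981), (37, 16, 1986), (37, 16, 1994), (37, 16, 2014), (37, 2, 1986), (37, 2, 1994), (37, 2, 2014), (37, 29, 1986), (37, 29, 1994), (37, 29, 2014), (37, 3, 1986), (37, 3, 1994), (37, 3, 2014)}
Apply σ_{mid != 16}; surviving tuples: {(11, 30, 1986), (11, 30, 1991), (11, 30, 1995), (11, 30, 2001), (11, 30, 2019), (11, 30, 2023), (11, 4, 1986), (11, 4, 1991), (11, 4, 1995), (11, 4, 2001), (11, 4, 2019), (11, 4, 2023), (18, 13, 1981), (18, 22, 1981), (18, 32, 1981), (37, 2, 1986), (37, 2, 1994), (37, 2, 2014), (37, 29, 1986), (37, 29, 1994), (37, 29, 2014), (37, 3, 1986), (37, 3, 1994), (37, 3, 2014)}
π[year, mid]: project onto (year, mid) → {(1981, 13), (1981, 22), (1981, 32), (1986, 2), (1986, 29), (1986, 3), (1986, 30), (1986, 4), (1991, 30), (1991, 4), (1994, 2), (1994, 29), (1994, 3), (1995, 30), (1995, 4), (2001, 30), (2001, 4), (2014, 2), (2014, 29), (2014, 3), (2019, 30), (2019, 4), (2023, 30), (2023, 4)}
Apply σ_{mid < 3}; surviving tuples: {(1986, 2), (1994, 2), (2014, 2)}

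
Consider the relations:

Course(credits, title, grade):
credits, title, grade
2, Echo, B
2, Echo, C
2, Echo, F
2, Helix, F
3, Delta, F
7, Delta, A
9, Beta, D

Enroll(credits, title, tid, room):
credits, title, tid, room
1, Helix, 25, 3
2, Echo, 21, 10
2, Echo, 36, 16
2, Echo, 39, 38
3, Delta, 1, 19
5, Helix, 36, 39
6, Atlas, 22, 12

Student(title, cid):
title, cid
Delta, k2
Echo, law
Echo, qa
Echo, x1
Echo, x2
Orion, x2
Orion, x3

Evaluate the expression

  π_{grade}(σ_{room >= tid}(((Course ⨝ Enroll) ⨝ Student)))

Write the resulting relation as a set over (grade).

{F}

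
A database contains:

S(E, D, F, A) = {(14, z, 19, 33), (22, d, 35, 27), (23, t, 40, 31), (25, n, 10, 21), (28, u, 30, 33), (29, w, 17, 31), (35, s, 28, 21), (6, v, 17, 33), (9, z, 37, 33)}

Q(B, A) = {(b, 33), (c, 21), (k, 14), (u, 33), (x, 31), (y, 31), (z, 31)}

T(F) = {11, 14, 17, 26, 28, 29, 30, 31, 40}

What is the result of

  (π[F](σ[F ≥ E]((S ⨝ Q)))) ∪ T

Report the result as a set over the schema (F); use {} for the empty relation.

{11, 14, 17, 19, 26, 28, 29, 30, 31, 37, 40}

S ⋈ Q (natural join on A): {(14, z, 19, 33, b), (14, z, 19, 33, u), (23, t, 40, 31, x), (23, t, 40, 31, y), (23, t, 40, 31, z), (25, n, 10, 21, c), (28, u, 30, 33, b), (28, u, 30, 33, u), (29, w, 17, 31, x), (29, w, 17, 31, y), (29, w, 17, 31, z), (35, s, 28, 21, c), (6, v, 17, 33, b), (6, v, 17, 33, u), (9, z, 37, 33, b), (9, z, 37, 33, u)}
σ[F ≥ E]: keep tuples satisfying F ≥ E → {(14, z, 19, 33, b), (14, z, 19, 33, u), (23, t, 40, 31, x), (23, t, 40, 31, y), (23, t, 40, 31, z), (28, u, 30, 33, b), (28, u, 30, 33, u), (6, v, 17, 33, b), (6, v, 17, 33, u), (9, z, 37, 33, b), (9, z, 37, 33, u)}
π[F]: project onto (F) (6 duplicate(s) eliminated) → {17, 19, 30, 37, 40}
Union: {17, 19, 30, 37, 40} with {11, 14, 17, 26, 28, 29, 30, 31, 40} → {11, 14, 17, 19, 26, 28, 29, 30, 31, 37, 40}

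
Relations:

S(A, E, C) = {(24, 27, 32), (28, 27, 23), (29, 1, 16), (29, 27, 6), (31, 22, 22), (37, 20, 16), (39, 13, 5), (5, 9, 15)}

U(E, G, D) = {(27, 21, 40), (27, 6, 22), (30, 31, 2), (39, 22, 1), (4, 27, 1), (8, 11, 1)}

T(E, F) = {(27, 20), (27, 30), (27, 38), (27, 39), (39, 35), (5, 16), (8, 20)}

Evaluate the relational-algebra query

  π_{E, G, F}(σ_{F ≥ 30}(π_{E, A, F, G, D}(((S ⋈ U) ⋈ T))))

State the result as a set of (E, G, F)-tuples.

{(27, 21, 30), (27, 21, 38), (27, 21, 39), (27, 6, 30), (27, 6, 38), (27, 6, 39)}

S ⋈ U (natural join on E): {(24, 27, 32, 21, 40), (24, 27, 32, 6, 22), (28, 27, 23, 21, 40), (28, 27, 23, 6, 22), (29, 27, 6, 21, 40), (29, 27, 6, 6, 22)}
(S ⋈ U) ⋈ T (natural join on E): {(24, 27, 32, 21, 40, 20), (24, 27, 32, 21, 40, 30), (24, 27, 32, 21, 40, 38), (24, 27, 32, 21, 40, 39), (24, 27, 32, 6, 22, 20), (24, 27, 32, 6, 22, 30), (24, 27, 32, 6, 22, 38), (24, 27, 32, 6, 22, 39), (28, 27, 23, 21, 40, 20), (28, 27, 23, 21, 40, 30), (28, 27, 23, 21, 40, 38), (28, 27, 23, 21, 40, 39), (28, 27, 23, 6, 22, 20), (28, 27, 23, 6, 22, 30), (28, 27, 23, 6, 22, 38), (28, 27, 23, 6, 22, 39), (29, 27, 6, 21, 40, 20), (29, 27, 6, 21, 40, 30), (29, 27, 6, 21, 40, 38), (29, 27, 6, 21, 40, 39), (29, 27, 6, 6, 22, 20), (29, 27, 6, 6, 22, 30), (29, 27, 6, 6, 22, 38), (29, 27, 6, 6, 22, 39)}
π_{E, A, F, G, D} gives {(27, 24, 20, 21, 40), (27, 24, 20, 6, 22), (27, 24, 30, 21, 40), (27, 24, 30, 6, 22), (27, 24, 38, 21, 40), (27, 24, 38, 6, 22), (27, 24, 39, 21, 40), (27, 24, 39, 6, 22), (27, 28, 20, 21, 40), (27, 28, 20, 6, 22), (27, 28, 30, 21, 40), (27, 28, 30, 6, 22), (27, 28, 38, 21, 40), (27, 28, 38, 6, 22), (27, 28, 39, 21, 40), (27, 28, 39, 6, 22), (27, 29, 20, 21, 40), (27, 29, 20, 6, 22), (27, 29, 30, 21, 40), (27, 29, 30, 6, 22), (27, 29, 38, 21, 40), (27, 29, 38, 6, 22), (27, 29, 39, 21, 40), (27, 29, 39, 6, 22)}.
Apply σ_{F ≥ 30}; surviving tuples: {(27, 24, 30, 21, 40), (27, 24, 30, 6, 22), (27, 24, 38, 21, 40), (27, 24, 38, 6, 22), (27, 24, 39, 21, 40), (27, 24, 39, 6, 22), (27, 28, 30, 21, 40), (27, 28, 30, 6, 22), (27, 28, 38, 21, 40), (27, 28, 38, 6, 22), (27, 28, 39, 21, 40), (27, 28, 39, 6, 22), (27, 29, 30, 21, 40), (27, 29, 30, 6, 22), (27, 29, 38, 21, 40), (27, 29, 38, 6, 22), (27, 29, 39, 21, 40), (27, 29, 39, 6, 22)}
π_{E, G, F} gives {(27, 21, 30), (27, 21, 38), (27, 21, 39), (27, 6, 30), (27, 6, 38), (27, 6, 39)} (12 duplicate(s) eliminated).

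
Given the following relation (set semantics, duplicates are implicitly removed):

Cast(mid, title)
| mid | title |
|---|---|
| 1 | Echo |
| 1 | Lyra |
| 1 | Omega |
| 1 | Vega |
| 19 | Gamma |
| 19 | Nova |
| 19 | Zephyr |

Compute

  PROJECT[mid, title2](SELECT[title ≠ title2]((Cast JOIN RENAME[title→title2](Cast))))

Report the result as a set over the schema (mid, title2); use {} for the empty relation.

{(1, Echo), (1, Lyra), (1, Omega), (1, Vega), (19, Gamma), (19, Nova), (19, Zephyr)}

ρ[title→title2]: schema becomes (mid, title2); tuples unchanged.
Joining Cast and RENAME[title→title2](Cast) on mid yields {(1, Echo, Echo), (1, Echo, Lyra), (1, Echo, Omega), (1, Echo, Vega), (1, Lyra, Echo), (1, Lyra, Lyra), (1, Lyra, Omega), (1, Lyra, Vega), (1, Omega, Echo), (1, Omega, Lyra), (1, Omega, Omega), (1, Omega, Vega), (1, Vega, Echo), (1, Vega, Lyra), (1, Vega, Omega), (1, Vega, Vega), (19, Gamma, Gamma), (19, Gamma, Nova), (19, Gamma, Zephyr), (19, Nova, Gamma), (19, Nova, Nova), (19, Nova, Zephyr), (19, Zephyr, Gamma), (19, Zephyr, Nova), (19, Zephyr, Zephyr)}.
Selection title ≠ title2: {(1, Echo, Lyra), (1, Echo, Omega), (1, Echo, Vega), (1, Lyra, Echo), (1, Lyra, Omega), (1, Lyra, Vega), (1, Omega, Echo), (1, Omega, Lyra), (1, Omega, Vega), (1, Vega, Echo), (1, Vega, Lyra), (1, Vega, Omega), (19, Gamma, Nova), (19, Gamma, Zephyr), (19, Nova, Gamma), (19, Nova, Zephyr), (19, Zephyr, Gamma), (19, Zephyr, Nova)}
π[mid, title2]: project onto (mid, title2) (11 duplicate(s) eliminated) → {(1, Echo), (1, Lyra), (1, Omega), (1, Vega), (19, Gamma), (19, Nova), (19, Zephyr)}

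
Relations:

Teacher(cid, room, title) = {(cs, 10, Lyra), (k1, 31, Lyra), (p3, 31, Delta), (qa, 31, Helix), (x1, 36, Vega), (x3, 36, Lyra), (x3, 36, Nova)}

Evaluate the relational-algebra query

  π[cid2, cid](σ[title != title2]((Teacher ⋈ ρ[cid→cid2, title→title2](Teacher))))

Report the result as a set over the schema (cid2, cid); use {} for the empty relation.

ρ[cid→cid2, title→title2]: schema becomes (cid2, room, title2); tuples unchanged.
Teacher ⋈ ρ[cid→cid2, title→title2](Teacher) (natural join on room): {(cs, 10, Lyra, cs, Lyra), (k1, 31, Lyra, k1, Lyra), (k1, 31, Lyra, p3, Delta), (k1, 31, Lyra, qa, Helix), (p3, 31, Delta, k1, Lyra), (p3, 31, Delta, p3, Delta), (p3, 31, Delta, qa, Helix), (qa, 31, Helix, k1, Lyra), (qa, 31, Helix, p3, Delta), (qa, 31, Helix, qa, Helix), (x1, 36, Vega, x1, Vega), (x1, 36, Vega, x3, Lyra), (x1, 36, Vega, x3, Nova), (x3, 36, Lyra, x1, Vega), (x3, 36, Lyra, x3, Lyra), (x3, 36, Lyra, x3, Nova), (x3, 36, Nova, x1, Vega), (x3, 36, Nova, x3, Lyra), (x3, 36, Nova, x3, Nova)}
Filtering on title != title2 leaves {(k1, 31, Lyra, p3, Delta), (k1, 31, Lyra, qa, Helix), (p3, 31, Delta, k1, Lyra), (p3, 31, Delta, qa, Helix), (qa, 31, Helix, k1, Lyra), (qa, 31, Helix, p3, Delta), (x1, 36, Vega, x3, Lyra), (x1, 36, Vega, x3, Nova), (x3, 36, Lyra, x1, Vega), (x3, 36, Lyra, x3, Nova), (x3, 36, Nova, x1, Vega), (x3, 36, Nova, x3, Lyra)}.
Keep only column(s) cid2, cid (3 duplicate(s) eliminated): {(k1, p3), (k1, qa), (p3, k1), (p3, qa), (qa, k1), (qa, p3), (x1, x3), (x3, x1), (x3, x3)}

{(k1, p3), (k1, qa), (p3, k1), (p3, qa), (qa, k1), (qa, p3), (x1, x3), (x3, x1), (x3, x3)}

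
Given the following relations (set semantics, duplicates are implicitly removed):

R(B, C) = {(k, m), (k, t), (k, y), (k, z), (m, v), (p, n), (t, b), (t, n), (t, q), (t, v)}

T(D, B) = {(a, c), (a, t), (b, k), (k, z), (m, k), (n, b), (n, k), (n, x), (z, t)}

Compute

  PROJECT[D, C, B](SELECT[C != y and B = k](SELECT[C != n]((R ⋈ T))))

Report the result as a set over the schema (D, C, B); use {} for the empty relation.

Joining R and T on B yields {(k, m, b), (k, m, m), (k, m, n), (k, t, b), (k, t, m), (k, t, n), (k, y, b), (k, y, m), (k, y, n), (k, z, b), (k, z, m), (k, z, n), (t, b, a), (t, b, z), (t, n, a), (t, n, z), (t, q, a), (t, q, z), (t, v, a), (t, v, z)}.
Selection C != n: {(k, m, b), (k, m, m), (k, m, n), (k, t, b), (k, t, m), (k, t, n), (k, y, b), (k, y, m), (k, y, n), (k, z, b), (k, z, m), (k, z, n), (t, b, a), (t, b, z), (t, q, a), (t, q, z), (t, v, a), (t, v, z)}
Selection C != y and B = k: {(k, m, b), (k, m, m), (k, m, n), (k, t, b), (k, t, m), (k, t, n), (k, z, b), (k, z, m), (k, z, n)}
Projecting to D, C, B: {(b, m, k), (b, t, k), (b, z, k), (m, m, k), (m, t, k), (m, z, k), (n, m, k), (n, t, k), (n, z, k)}

{(b, m, k), (b, t, k), (b, z, k), (m, m, k), (m, t, k), (m, z, k), (n, m, k), (n, t, k), (n, z, k)}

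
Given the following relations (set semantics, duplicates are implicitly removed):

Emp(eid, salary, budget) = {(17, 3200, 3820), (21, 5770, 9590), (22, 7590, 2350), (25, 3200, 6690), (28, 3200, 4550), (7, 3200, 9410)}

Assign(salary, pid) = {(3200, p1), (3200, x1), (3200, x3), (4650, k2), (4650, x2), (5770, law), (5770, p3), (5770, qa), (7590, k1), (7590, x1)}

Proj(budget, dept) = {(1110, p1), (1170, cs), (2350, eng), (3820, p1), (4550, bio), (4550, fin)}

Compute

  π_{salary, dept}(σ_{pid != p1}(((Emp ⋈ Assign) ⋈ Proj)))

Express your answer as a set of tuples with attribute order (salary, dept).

{(3200, bio), (3200, fin), (3200, p1), (7590, eng)}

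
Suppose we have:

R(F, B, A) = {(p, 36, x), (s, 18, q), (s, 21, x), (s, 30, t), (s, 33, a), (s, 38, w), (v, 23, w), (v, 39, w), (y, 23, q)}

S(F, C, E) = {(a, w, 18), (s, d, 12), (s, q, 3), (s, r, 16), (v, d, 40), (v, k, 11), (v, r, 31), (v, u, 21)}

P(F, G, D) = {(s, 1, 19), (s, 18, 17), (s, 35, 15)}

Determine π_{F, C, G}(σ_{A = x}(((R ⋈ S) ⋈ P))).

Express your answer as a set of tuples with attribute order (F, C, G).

Joining R and S on F yields {(s, 18, q, d, 12), (s, 18, q, q, 3), (s, 18, q, r, 16), (s, 21, x, d, 12), (s, 21, x, q, 3), (s, 21, x, r, 16), (s, 30, t, d, 12), (s, 30, t, q, 3), (s, 30, t, r, 16), (s, 33, a, d, 12), (s, 33, a, q, 3), (s, 33, a, r, 16), (s, 38, w, d, 12), (s, 38, w, q, 3), (s, 38, w, r, 16), (v, 23, w, d, 40), (v, 23, w, k, 11), (v, 23, w, r, 31), (v, 23, w, u, 21), (v, 39, w, d, 40), (v, 39, w, k, 11), (v, 39, w, r, 31), (v, 39, w, u, 21)}.
Joining (R ⋈ S) and P on F yields {(s, 18, q, d, 12, 1, 19), (s, 18, q, d, 12, 18, 17), (s, 18, q, d, 12, 35, 15), (s, 18, q, q, 3, 1, 19), (s, 18, q, q, 3, 18, 17), (s, 18, q, q, 3, 35, 15), (s, 18, q, r, 16, 1, 19), (s, 18, q, r, 16, 18, 17), (s, 18, q, r, 16, 35, 15), (s, 21, x, d, 12, 1, 19), (s, 21, x, d, 12, 18, 17), (s, 21, x, d, 12, 35, 15), (s, 21, x, q, 3, 1, 19), (s, 21, x, q, 3, 18, 17), (s, 21, x, q, 3, 35, 15), (s, 21, x, r, 16, 1, 19), (s, 21, x, r, 16, 18, 17), (s, 21, x, r, 16, 35, 15), (s, 30, t, d, 12, 1, 19), (s, 30, t, d, 12, 18, 17), (s, 30, t, d, 12, 35, 15), (s, 30, t, q, 3, 1, 19), (s, 30, t, q, 3, 18, 17), (s, 30, t, q, 3, 35, 15), (s, 30, t, r, 16, 1, 19), (s, 30, t, r, 16, 18, 17), (s, 30, t, r, 16, 35, 15), (s, 33, a, d, 12, 1, 19), (s, 33, a, d, 12, 18, 17), (s, 33, a, d, 12, 35, 15), (s, 33, a, q, 3, 1, 19), (s, 33, a, q, 3, 18, 17), (s, 33, a, q, 3, 35, 15), (s, 33, a, r, 16, 1, 19), (s, 33, a, r, 16, 18, 17), (s, 33, a, r, 16, 35, 15), (s, 38, w, d, 12, 1, 19), (s, 38, w, d, 12, 18, 17), (s, 38, w, d, 12, 35, 15), (s, 38, w, q, 3, 1, 19), (s, 38, w, q, 3, 18, 17), (s, 38, w, q, 3, 35, 15), (s, 38, w, r, 16, 1, 19), (s, 38, w, r, 16, 18, 17), (s, 38, w, r, 16, 35, 15)}.
Selection A = x: {(s, 21, x, d, 12, 1, 19), (s, 21, x, d, 12, 18, 17), (s, 21, x, d, 12, 35, 15), (s, 21, x, q, 3, 1, 19), (s, 21, x, q, 3, 18, 17), (s, 21, x, q, 3, 35, 15), (s, 21, x, r, 16, 1, 19), (s, 21, x, r, 16, 18, 17), (s, 21, x, r, 16, 35, 15)}
π_{F, C, G} gives {(s, d, 1), (s, d, 18), (s, d, 35), (s, q, 1), (s, q, 18), (s, q, 35), (s, r, 1), (s, r, 18), (s, r, 35)}.

{(s, d, 1), (s, d, 18), (s, d, 35), (s, q, 1), (s, q, 18), (s, q, 35), (s, r, 1), (s, r, 18), (s, r, 35)}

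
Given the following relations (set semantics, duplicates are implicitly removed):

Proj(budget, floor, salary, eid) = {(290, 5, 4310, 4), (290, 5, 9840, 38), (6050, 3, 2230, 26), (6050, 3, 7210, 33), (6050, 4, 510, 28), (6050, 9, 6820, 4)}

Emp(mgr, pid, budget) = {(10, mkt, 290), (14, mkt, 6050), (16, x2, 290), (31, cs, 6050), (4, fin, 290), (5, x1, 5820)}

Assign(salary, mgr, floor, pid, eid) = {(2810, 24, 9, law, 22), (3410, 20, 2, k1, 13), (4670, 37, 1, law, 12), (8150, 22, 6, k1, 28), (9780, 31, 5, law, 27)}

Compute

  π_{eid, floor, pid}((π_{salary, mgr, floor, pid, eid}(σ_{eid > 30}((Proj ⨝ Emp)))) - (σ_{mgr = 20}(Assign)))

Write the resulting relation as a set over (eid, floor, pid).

{(33, 3, cs), (33, 3, mkt), (38, 5, fin), (38, 5, mkt), (38, 5, x2)}

Joining Proj and Emp on budget yields {(290, 5, 4310, 4, 10, mkt), (290, 5, 4310, 4, 16, x2), (290, 5, 4310, 4, 4, fin), (290, 5, 9840, 38, 10, mkt), (290, 5, 9840, 38, 16, x2), (290, 5, 9840, 38, 4, fin), (6050, 3, 2230, 26, 14, mkt), (6050, 3, 2230, 26, 31, cs), (6050, 3, 7210, 33, 14, mkt), (6050, 3, 7210, 33, 31, cs), (6050, 4, 510, 28, 14, mkt), (6050, 4, 510, 28, 31, cs), (6050, 9, 6820, 4, 14, mkt), (6050, 9, 6820, 4, 31, cs)}.
σ[eid > 30]: keep tuples satisfying eid > 30 → {(290, 5, 9840, 38, 10, mkt), (290, 5, 9840, 38, 16, x2), (290, 5, 9840, 38, 4, fin), (6050, 3, 7210, 33, 14, mkt), (6050, 3, 7210, 33, 31, cs)}
π_{salary, mgr, floor, pid, eid} gives {(7210, 14, 3, mkt, 33), (7210, 31, 3, cs, 33), (9840, 10, 5, mkt, 38), (9840, 16, 5, x2, 38), (9840, 4, 5, fin, 38)}.
σ[mgr = 20]: keep tuples satisfying mgr = 20 → {(3410, 20, 2, k1, 13)}
Set difference of the two operands is {(7210, 14, 3, mkt, 33), (7210, 31, 3, cs, 33), (9840, 10, 5, mkt, 38), (9840, 16, 5, x2, 38), (9840, 4, 5, fin, 38)}.
π_{eid, floor, pid} gives {(33, 3, cs), (33, 3, mkt), (38, 5, fin), (38, 5, mkt), (38, 5, x2)}.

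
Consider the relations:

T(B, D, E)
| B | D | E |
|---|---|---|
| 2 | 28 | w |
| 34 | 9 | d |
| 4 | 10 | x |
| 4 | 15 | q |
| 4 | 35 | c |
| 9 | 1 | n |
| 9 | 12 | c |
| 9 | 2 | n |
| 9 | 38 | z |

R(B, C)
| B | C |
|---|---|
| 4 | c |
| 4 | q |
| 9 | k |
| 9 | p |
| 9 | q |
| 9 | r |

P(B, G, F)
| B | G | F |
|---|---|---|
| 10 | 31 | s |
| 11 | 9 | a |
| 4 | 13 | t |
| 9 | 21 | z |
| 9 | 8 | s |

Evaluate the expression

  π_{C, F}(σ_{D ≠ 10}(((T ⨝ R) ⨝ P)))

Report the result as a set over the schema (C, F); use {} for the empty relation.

{(c, t), (k, s), (k, z), (p, s), (p, z), (q, s), (q, t), (q, z), (r, s), (r, z)}

T ⋈ R (natural join on B): {(4, 10, x, c), (4, 10, x, q), (4, 15, q, c), (4, 15, q, q), (4, 35, c, c), (4, 35, c, q), (9, 1, n, k), (9, 1, n, p), (9, 1, n, q), (9, 1, n, r), (9, 12, c, k), (9, 12, c, p), (9, 12, c, q), (9, 12, c, r), (9, 2, n, k), (9, 2, n, p), (9, 2, n, q), (9, 2, n, r), (9, 38, z, k), (9, 38, z, p), (9, 38, z, q), (9, 38, z, r)}
(T ⨝ R) ⋈ P (natural join on B): {(4, 10, x, c, 13, t), (4, 10, x, q, 13, t), (4, 15, q, c, 13, t), (4, 15, q, q, 13, t), (4, 35, c, c, 13, t), (4, 35, c, q, 13, t), (9, 1, n, k, 21, z), (9, 1, n, k, 8, s), (9, 1, n, p, 21, z), (9, 1, n, p, 8, s), (9, 1, n, q, 21, z), (9, 1, n, q, 8, s), (9, 1, n, r, 21, z), (9, 1, n, r, 8, s), (9, 12, c, k, 21, z), (9, 12, c, k, 8, s), (9, 12, c, p, 21, z), (9, 12, c, p, 8, s), (9, 12, c, q, 21, z), (9, 12, c, q, 8, s), (9, 12, c, r, 21, z), (9, 12, c, r, 8, s), (9, 2, n, k, 21, z), (9, 2, n, k, 8, s), (9, 2, n, p, 21, z), (9, 2, n, p, 8, s), (9, 2, n, q, 21, z), (9, 2, n, q, 8, s), (9, 2, n, r, 21, z), (9, 2, n, r, 8, s), (9, 38, z, k, 21, z), (9, 38, z, k, 8, s), (9, 38, z, p, 21, z), (9, 38, z, p, 8, s), (9, 38, z, q, 21, z), (9, 38, z, q, 8, s), (9, 38, z, r, 21, z), (9, 38, z, r, 8, s)}
Selection D ≠ 10: {(4, 15, q, c, 13, t), (4, 15, q, q, 13, t), (4, 35, c, c, 13, t), (4, 35, c, q, 13, t), (9, 1, n, k, 21, z), (9, 1, n, k, 8, s), (9, 1, n, p, 21, z), (9, 1, n, p, 8, s), (9, 1, n, q, 21, z), (9, 1, n, q, 8, s), (9, 1, n, r, 21, z), (9, 1, n, r, 8, s), (9, 12, c, k, 21, z), (9, 12, c, k, 8, s), (9, 12, c, p, 21, z), (9, 12, c, p, 8, s), (9, 12, c, q, 21, z), (9, 12, c, q, 8, s), (9, 12, c, r, 21, z), (9, 12, c, r, 8, s), (9, 2, n, k, 21, z), (9, 2, n, k, 8, s), (9, 2, n, p, 21, z), (9, 2, n, p, 8, s), (9, 2, n, q, 21, z), (9, 2, n, q, 8, s), (9, 2, n, r, 21, z), (9, 2, n, r, 8, s), (9, 38, z, k, 21, z), (9, 38, z, k, 8, s), (9, 38, z, p, 21, z), (9, 38, z, p, 8, s), (9, 38, z, q, 21, z), (9, 38, z, q, 8, s), (9, 38, z, r, 21, z), (9, 38, z, r, 8, s)}
Keep only column(s) C, F (26 duplicate(s) eliminated): {(c, t), (k, s), (k, z), (p, s), (p, z), (q, s), (q, t), (q, z), (r, s), (r, z)}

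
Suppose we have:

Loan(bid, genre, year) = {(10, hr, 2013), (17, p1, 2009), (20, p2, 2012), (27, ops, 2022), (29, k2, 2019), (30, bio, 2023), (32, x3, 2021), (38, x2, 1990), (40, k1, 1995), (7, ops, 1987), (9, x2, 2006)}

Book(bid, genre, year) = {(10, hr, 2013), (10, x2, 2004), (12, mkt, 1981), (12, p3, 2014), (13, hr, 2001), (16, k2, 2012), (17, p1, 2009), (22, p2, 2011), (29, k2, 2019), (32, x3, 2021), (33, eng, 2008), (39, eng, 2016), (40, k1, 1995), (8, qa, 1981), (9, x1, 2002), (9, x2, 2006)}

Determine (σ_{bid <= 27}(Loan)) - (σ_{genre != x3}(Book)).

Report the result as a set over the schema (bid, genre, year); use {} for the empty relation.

Filtering on bid <= 27 leaves {(10, hr, 2013), (17, p1, 2009), (20, p2, 2012), (27, ops, 2022), (7, ops, 1987), (9, x2, 2006)}.
Filtering on genre != x3 leaves {(10, hr, 2013), (10, x2, 2004), (12, mkt, 1981), (12, p3, 2014), (13, hr, 2001), (16, k2, 2012), (17, p1, 2009), (22, p2, 2011), (29, k2, 2019), (33, eng, 2008), (39, eng, 2016), (40, k1, 1995), (8, qa, 1981), (9, x1, 2002), (9, x2, 2006)}.
Taking the difference: {(20, p2, 2012), (27, ops, 2022), (7, ops, 1987)}

{(20, p2, 2012), (27, ops, 2022), (7, ops, 1987)}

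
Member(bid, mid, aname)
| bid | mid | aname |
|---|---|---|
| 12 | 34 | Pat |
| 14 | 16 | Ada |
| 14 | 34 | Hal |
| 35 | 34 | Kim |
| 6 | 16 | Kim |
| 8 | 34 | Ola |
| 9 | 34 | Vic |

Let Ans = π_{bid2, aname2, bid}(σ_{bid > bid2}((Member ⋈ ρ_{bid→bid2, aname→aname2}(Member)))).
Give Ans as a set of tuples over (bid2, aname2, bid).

{(12, Pat, 14), (12, Pat, 35), (14, Hal, 35), (6, Kim, 14), (8, Ola, 12), (8, Ola, 14), (8, Ola, 35), (8, Ola, 9), (9, Vic, 12), (9, Vic, 14), (9, Vic, 35)}

ρ[bid→bid2, aname→aname2]: schema becomes (bid2, mid, aname2); tuples unchanged.
Natural join on mid: {(12, 34, Pat, 12, Pat), (12, 34, Pat, 14, Hal), (12, 34, Pat, 35, Kim), (12, 34, Pat, 8, Ola), (12, 34, Pat, 9, Vic), (14, 16, Ada, 14, Ada), (14, 16, Ada, 6, Kim), (14, 34, Hal, 12, Pat), (14, 34, Hal, 14, Hal), (14, 34, Hal, 35, Kim), (14, 34, Hal, 8, Ola), (14, 34, Hal, 9, Vic), (35, 34, Kim, 12, Pat), (35, 34, Kim, 14, Hal), (35, 34, Kim, 35, Kim), (35, 34, Kim, 8, Ola), (35, 34, Kim, 9, Vic), (6, 16, Kim, 14, Ada), (6, 16, Kim, 6, Kim), (8, 34, Ola, 12, Pat), (8, 34, Ola, 14, Hal), (8, 34, Ola, 35, Kim), (8, 34, Ola, 8, Ola), (8, 34, Ola, 9, Vic), (9, 34, Vic, 12, Pat), (9, 34, Vic, 14, Hal), (9, 34, Vic, 35, Kim), (9, 34, Vic, 8, Ola), (9, 34, Vic, 9, Vic)}
Apply σ_{bid > bid2}; surviving tuples: {(12, 34, Pat, 8, Ola), (12, 34, Pat, 9, Vic), (14, 16, Ada, 6, Kim), (14, 34, Hal, 12, Pat), (14, 34, Hal, 8, Ola), (14, 34, Hal, 9, Vic), (35, 34, Kim, 12, Pat), (35, 34, Kim, 14, Hal), (35, 34, Kim, 8, Ola), (35, 34, Kim, 9, Vic), (9, 34, Vic, 8, Ola)}
Projecting to bid2, aname2, bid: {(12, Pat, 14), (12, Pat, 35), (14, Hal, 35), (6, Kim, 14), (8, Ola, 12), (8, Ola, 14), (8, Ola, 35), (8, Ola, 9), (9, Vic, 12), (9, Vic, 14), (9, Vic, 35)}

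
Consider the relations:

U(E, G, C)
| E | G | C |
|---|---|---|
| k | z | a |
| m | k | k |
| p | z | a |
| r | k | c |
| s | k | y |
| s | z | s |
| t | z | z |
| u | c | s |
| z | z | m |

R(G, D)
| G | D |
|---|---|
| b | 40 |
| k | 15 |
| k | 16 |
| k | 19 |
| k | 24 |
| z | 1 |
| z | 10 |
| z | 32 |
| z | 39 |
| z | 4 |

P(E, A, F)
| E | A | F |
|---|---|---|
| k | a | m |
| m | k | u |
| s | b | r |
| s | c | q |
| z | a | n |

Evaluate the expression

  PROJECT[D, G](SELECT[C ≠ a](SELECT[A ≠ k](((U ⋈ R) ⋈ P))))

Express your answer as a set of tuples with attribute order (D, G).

{(1, z), (10, z), (15, k), (16, k), (19, k), (24, k), (32, z), (39, z), (4, z)}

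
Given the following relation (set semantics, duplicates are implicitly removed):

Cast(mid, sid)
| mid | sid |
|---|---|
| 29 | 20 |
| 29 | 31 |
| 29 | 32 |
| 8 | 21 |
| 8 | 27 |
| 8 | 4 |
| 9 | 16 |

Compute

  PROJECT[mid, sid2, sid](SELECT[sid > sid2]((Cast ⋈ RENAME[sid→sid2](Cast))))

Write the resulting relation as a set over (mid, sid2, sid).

ρ[sid→sid2]: schema becomes (mid, sid2); tuples unchanged.
Cast ⋈ RENAME[sid→sid2](Cast) (natural join on mid): {(29, 20, 20), (29, 20, 31), (29, 20, 32), (29, 31, 20), (29, 31, 31), (29, 31, 32), (29, 32, 20), (29, 32, 31), (29, 32, 32), (8, 21, 21), (8, 21, 27), (8, 21, 4), (8, 27, 21), (8, 27, 27), (8, 27, 4), (8, 4, 21), (8, 4, 27), (8, 4, 4), (9, 16, 16)}
Apply σ_{sid > sid2}; surviving tuples: {(29, 31, 20), (29, 32, 20), (29, 32, 31), (8, 21, 4), (8, 27, 21), (8, 27, 4)}
Projecting to mid, sid2, sid: {(29, 20, 31), (29, 20, 32), (29, 31, 32), (8, 21, 27), (8, 4, 21), (8, 4, 27)}

{(29, 20, 31), (29, 20, 32), (29, 31, 32), (8, 21, 27), (8, 4, 21), (8, 4, 27)}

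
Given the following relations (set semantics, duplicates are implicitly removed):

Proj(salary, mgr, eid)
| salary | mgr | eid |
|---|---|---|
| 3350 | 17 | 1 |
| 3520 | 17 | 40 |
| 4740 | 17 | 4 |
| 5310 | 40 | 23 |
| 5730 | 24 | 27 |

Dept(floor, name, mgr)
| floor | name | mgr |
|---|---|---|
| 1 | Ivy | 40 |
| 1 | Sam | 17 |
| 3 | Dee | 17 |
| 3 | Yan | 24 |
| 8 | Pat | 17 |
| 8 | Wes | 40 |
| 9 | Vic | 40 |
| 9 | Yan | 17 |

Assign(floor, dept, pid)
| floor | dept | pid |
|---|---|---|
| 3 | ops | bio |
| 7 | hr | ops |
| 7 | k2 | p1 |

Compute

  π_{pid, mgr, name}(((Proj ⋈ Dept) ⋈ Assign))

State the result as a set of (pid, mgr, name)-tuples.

Proj ⋈ Dept (natural join on mgr): {(3350, 17, 1, 1, Sam), (3350, 17, 1, 3, Dee), (3350, 17, 1, 8, Pat), (3350, 17, 1, 9, Yan), (3520, 17, 40, 1, Sam), (3520, 17, 40, 3, Dee), (3520, 17, 40, 8, Pat), (3520, 17, 40, 9, Yan), (4740, 17, 4, 1, Sam), (4740, 17, 4, 3, Dee), (4740, 17, 4, 8, Pat), (4740, 17, 4, 9, Yan), (5310, 40, 23, 1, Ivy), (5310, 40, 23, 8, Wes), (5310, 40, 23, 9, Vic), (5730, 24, 27, 3, Yan)}
(Proj ⋈ Dept) ⋈ Assign (natural join on floor): {(3350, 17, 1, 3, Dee, ops, bio), (3520, 17, 40, 3, Dee, ops, bio), (4740, 17, 4, 3, Dee, ops, bio), (5730, 24, 27, 3, Yan, ops, bio)}
π_{pid, mgr, name} gives {(bio, 17, Dee), (bio, 24, Yan)} (2 duplicate(s) eliminated).

{(bio, 17, Dee), (bio, 24, Yan)}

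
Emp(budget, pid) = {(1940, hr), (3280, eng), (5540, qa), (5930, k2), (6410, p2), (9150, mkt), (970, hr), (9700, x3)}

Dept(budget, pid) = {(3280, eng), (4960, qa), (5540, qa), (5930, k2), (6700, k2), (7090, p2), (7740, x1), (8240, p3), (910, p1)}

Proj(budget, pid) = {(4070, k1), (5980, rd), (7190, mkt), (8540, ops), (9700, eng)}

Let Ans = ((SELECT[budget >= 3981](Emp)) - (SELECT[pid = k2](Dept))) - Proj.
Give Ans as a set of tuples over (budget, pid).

σ[budget >= 3981]: keep tuples satisfying budget >= 3981 → {(5540, qa), (5930, k2), (6410, p2), (9150, mkt), (9700, x3)}
σ[pid = k2]: keep tuples satisfying pid = k2 → {(5930, k2), (6700, k2)}
Difference: {(5540, qa), (5930, k2), (6410, p2), (9150, mkt), (9700, x3)} with {(5930, k2), (6700, k2)} → {(5540, qa), (6410, p2), (9150, mkt), (9700, x3)}
Difference: {(5540, qa), (6410, p2), (9150, mkt), (9700, x3)} with {(4070, k1), (5980, rd), (7190, mkt), (8540, ops), (9700, eng)} → {(5540, qa), (6410, p2), (9150, mkt), (9700, x3)}

{(5540, qa), (6410, p2), (9150, mkt), (9700, x3)}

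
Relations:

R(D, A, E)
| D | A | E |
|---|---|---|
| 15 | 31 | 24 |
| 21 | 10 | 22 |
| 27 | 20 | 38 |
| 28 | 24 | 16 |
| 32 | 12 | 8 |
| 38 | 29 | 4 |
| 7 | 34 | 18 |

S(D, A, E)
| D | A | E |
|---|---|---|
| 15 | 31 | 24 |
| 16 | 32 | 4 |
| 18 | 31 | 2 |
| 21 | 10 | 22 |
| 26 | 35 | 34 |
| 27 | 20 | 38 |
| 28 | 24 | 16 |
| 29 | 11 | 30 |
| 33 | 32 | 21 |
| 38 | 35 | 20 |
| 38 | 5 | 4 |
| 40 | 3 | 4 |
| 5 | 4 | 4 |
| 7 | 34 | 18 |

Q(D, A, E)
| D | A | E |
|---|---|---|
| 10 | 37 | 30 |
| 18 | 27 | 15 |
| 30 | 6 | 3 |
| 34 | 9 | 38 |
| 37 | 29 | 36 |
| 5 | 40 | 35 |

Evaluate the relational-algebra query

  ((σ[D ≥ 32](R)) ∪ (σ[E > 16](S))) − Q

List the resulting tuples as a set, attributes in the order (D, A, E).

{(15, 31, 24), (21, 10, 22), (26, 35, 34), (27, 20, 38), (29, 11, 30), (32, 12, 8), (33, 32, 21), (38, 29, 4), (38, 35, 20), (7, 34, 18)}

σ[D ≥ 32]: keep tuples satisfying D ≥ 32 → {(32, 12, 8), (38, 29, 4)}
σ[E > 16]: keep tuples satisfying E > 16 → {(15, 31, 24), (21, 10, 22), (26, 35, 34), (27, 20, 38), (29, 11, 30), (33, 32, 21), (38, 35, 20), (7, 34, 18)}
Set union of the two operands is {(15, 31, 24), (21, 10, 22), (26, 35, 34), (27, 20, 38), (29, 11, 30), (32, 12, 8), (33, 32, 21), (38, 29, 4), (38, 35, 20), (7, 34, 18)}.
Set difference of the two operands is {(15, 31, 24), (21, 10, 22), (26, 35, 34), (27, 20, 38), (29, 11, 30), (32, 12, 8), (33, 32, 21), (38, 29, 4), (38, 35, 20), (7, 34, 18)}.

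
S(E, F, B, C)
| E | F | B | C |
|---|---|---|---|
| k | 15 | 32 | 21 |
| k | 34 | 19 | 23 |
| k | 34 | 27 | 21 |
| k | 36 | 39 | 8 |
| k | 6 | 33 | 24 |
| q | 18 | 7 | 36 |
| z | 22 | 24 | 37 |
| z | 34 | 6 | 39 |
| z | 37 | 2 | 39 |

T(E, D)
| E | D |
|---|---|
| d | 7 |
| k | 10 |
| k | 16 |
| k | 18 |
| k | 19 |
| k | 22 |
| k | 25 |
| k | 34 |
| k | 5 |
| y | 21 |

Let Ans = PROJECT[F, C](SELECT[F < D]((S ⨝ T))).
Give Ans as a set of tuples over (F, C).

{(15, 21), (6, 24)}

Joining S and T on E yields {(k, 15, 32, 21, 10), (k, 15, 32, 21, 16), (k, 15, 32, 21, 18), (k, 15, 32, 21, 19), (k, 15, 32, 21, 22), (k, 15, 32, 21, 25), (k, 15, 32, 21, 34), (k, 15, 32, 21, 5), (k, 34, 19, 23, 10), (k, 34, 19, 23, 16), (k, 34, 19, 23, 18), (k, 34, 19, 23, 19), (k, 34, 19, 23, 22), (k, 34, 19, 23, 25), (k, 34, 19, 23, 34), (k, 34, 19, 23, 5), (k, 34, 27, 21, 10), (k, 34, 27, 21, 16), (k, 34, 27, 21, 18), (k, 34, 27, 21, 19), (k, 34, 27, 21, 22), (k, 34, 27, 21, 25), (k, 34, 27, 21, 34), (k, 34, 27, 21, 5), (k, 36, 39, 8, 10), (k, 36, 39, 8, 16), (k, 36, 39, 8, 18), (k, 36, 39, 8, 19), (k, 36, 39, 8, 22), (k, 36, 39, 8, 25), (k, 36, 39, 8, 34), (k, 36, 39, 8, 5), (k, 6, 33, 24, 10), (k, 6, 33, 24, 16), (k, 6, 33, 24, 18), (k, 6, 33, 24, 19), (k, 6, 33, 24, 22), (k, 6, 33, 24, 25), (k, 6, 33, 24, 34), (k, 6, 33, 24, 5)}.
Apply σ_{F < D}; surviving tuples: {(k, 15, 32, 21, 16), (k, 15, 32, 21, 18), (k, 15, 32, 21, 19), (k, 15, 32, 21, 22), (k, 15, 32, 21, 25), (k, 15, 32, 21, 34), (k, 6, 33, 24, 10), (k, 6, 33, 24, 16), (k, 6, 33, 24, 18), (k, 6, 33, 24, 19), (k, 6, 33, 24, 22), (k, 6, 33, 24, 25), (k, 6, 33, 24, 34)}
Keep only column(s) F, C (11 duplicate(s) eliminated): {(15, 21), (6, 24)}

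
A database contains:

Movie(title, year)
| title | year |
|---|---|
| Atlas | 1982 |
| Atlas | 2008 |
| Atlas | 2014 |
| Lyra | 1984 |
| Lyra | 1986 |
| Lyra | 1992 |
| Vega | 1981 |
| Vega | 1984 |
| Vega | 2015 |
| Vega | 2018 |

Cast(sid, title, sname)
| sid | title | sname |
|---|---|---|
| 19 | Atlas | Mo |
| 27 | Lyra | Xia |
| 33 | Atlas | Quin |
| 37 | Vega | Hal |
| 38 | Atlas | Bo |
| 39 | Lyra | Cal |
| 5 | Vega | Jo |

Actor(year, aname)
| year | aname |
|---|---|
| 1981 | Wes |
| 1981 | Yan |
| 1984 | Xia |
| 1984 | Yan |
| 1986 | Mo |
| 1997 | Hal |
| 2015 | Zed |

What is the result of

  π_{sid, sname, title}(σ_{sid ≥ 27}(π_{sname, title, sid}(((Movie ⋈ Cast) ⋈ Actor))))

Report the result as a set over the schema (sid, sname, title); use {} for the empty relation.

Natural join on title: {(Atlas, 1982, 19, Mo), (Atlas, 1982, 33, Quin), (Atlas, 1982, 38, Bo), (Atlas, 2008, 19, Mo), (Atlas, 2008, 33, Quin), (Atlas, 2008, 38, Bo), (Atlas, 2014, 19, Mo), (Atlas, 2014, 33, Quin), (Atlas, 2014, 38, Bo), (Lyra, 1984, 27, Xia), (Lyra, 1984, 39, Cal), (Lyra, 1986, 27, Xia), (Lyra, 1986, 39, Cal), (Lyra, 1992, 27, Xia), (Lyra, 1992, 39, Cal), (Vega, 1981, 37, Hal), (Vega, 1981, 5, Jo), (Vega, 1984, 37, Hal), (Vega, 1984, 5, Jo), (Vega, 2015, 37, Hal), (Vega, 2015, 5, Jo), (Vega, 2018, 37, Hal), (Vega, 2018, 5, Jo)}
Natural join on year: {(Lyra, 1984, 27, Xia, Xia), (Lyra, 1984, 27, Xia, Yan), (Lyra, 1984, 39, Cal, Xia), (Lyra, 1984, 39, Cal, Yan), (Lyra, 1986, 27, Xia, Mo), (Lyra, 1986, 39, Cal, Mo), (Vega, 1981, 37, Hal, Wes), (Vega, 1981, 37, Hal, Yan), (Vega, 1981, 5, Jo, Wes), (Vega, 1981, 5, Jo, Yan), (Vega, 1984, 37, Hal, Xia), (Vega, 1984, 37, Hal, Yan), (Vega, 1984, 5, Jo, Xia), (Vega, 1984, 5, Jo, Yan), (Vega, 2015, 37, Hal, Zed), (Vega, 2015, 5, Jo, Zed)}
π_{sname, title, sid} gives {(Cal, Lyra, 39), (Hal, Vega, 37), (Jo, Vega, 5), (Xia, Lyra, 27)} (12 duplicate(s) eliminated).
Filtering on sid ≥ 27 leaves {(Cal, Lyra, 39), (Hal, Vega, 37), (Xia, Lyra, 27)}.
π_{sid, sname, title} gives {(27, Xia, Lyra), (37, Hal, Vega), (39, Cal, Lyra)}.

{(27, Xia, Lyra), (37, Hal, Vega), (39, Cal, Lyra)}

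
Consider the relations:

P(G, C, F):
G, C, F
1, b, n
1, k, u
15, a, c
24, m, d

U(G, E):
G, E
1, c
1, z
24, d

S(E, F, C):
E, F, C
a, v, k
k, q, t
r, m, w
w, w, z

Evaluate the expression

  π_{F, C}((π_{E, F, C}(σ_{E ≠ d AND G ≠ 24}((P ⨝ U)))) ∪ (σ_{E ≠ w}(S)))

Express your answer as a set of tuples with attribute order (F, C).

Natural join on G: {(1, b, n, c), (1, b, n, z), (1, k, u, c), (1, k, u, z), (24, m, d, d)}
σ[E ≠ d AND G ≠ 24]: keep tuples satisfying E ≠ d AND G ≠ 24 → {(1, b, n, c), (1, b, n, z), (1, k, u, c), (1, k, u, z)}
π[E, F, C]: project onto (E, F, C) → {(c, n, b), (c, u, k), (z, n, b), (z, u, k)}
σ[E ≠ w]: keep tuples satisfying E ≠ w → {(a, v, k), (k, q, t), (r, m, w)}
Union: {(c, n, b), (c, u, k), (z, n, b), (z, u, k)} with {(a, v, k), (k, q, t), (r, m, w)} → {(a, v, k), (c, n, b), (c, u, k), (k, q, t), (r, m, w), (z, n, b), (z, u, k)}
π[F, C]: project onto (F, C) (2 duplicate(s) eliminated) → {(m, w), (n, b), (q, t), (u, k), (v, k)}

{(m, w), (n, b), (q, t), (u, k), (v, k)}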